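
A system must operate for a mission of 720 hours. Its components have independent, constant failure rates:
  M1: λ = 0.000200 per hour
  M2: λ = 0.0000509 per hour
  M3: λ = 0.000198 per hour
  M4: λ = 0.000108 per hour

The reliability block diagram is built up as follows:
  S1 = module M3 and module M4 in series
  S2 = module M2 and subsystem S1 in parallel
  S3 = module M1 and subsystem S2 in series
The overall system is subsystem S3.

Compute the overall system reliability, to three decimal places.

R(M1) = exp(−0.000200 × 720) = 0.86589
R(M2) = exp(−0.0000509 × 720) = 0.96402
R(M3) = exp(−0.000198 × 720) = 0.86714
R(M4) = exp(−0.000108 × 720) = 0.92519
Series (M3 and M4): 0.86714 × 0.92519 = 0.80227
Parallel (M2 and [0.80227]): 1 − (1 − 0.96402)(1 − 0.80227) = 0.99289
Series (M1 and [0.99289]): 0.86589 × 0.99289 = 0.860

0.860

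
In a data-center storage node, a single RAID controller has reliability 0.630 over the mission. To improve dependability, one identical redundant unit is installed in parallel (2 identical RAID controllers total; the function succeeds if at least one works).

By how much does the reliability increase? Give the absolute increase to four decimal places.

R_before = 0.630
R_after = 1 − (1 − 0.630)^2 = 0.8631
ΔR = 0.8631 − 0.630 = 0.2331

0.2331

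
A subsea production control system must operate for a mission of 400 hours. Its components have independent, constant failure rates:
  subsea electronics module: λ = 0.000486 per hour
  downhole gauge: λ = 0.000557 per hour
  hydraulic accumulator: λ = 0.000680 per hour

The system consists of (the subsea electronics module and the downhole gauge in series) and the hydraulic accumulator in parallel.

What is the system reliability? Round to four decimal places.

R(subsea electronics module) = exp(−0.000486 × 400) = 0.823329
R(downhole gauge) = exp(−0.000557 × 400) = 0.800275
R(hydraulic accumulator) = exp(−0.000680 × 400) = 0.761854
Series (subsea electronics module and downhole gauge): 0.823329 × 0.800275 = 0.658890
Parallel ([0.658890] and hydraulic accumulator): 1 − (1 − 0.658890)(1 − 0.761854) = 0.9188

0.9188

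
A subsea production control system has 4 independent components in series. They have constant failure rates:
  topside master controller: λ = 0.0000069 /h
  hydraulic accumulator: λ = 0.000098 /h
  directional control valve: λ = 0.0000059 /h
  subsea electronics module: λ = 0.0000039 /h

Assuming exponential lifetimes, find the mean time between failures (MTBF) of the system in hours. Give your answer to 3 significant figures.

8720

Series of exponential components: λ_sys = Σ λ_i
λ_sys = 0.0000069 + 0.000098 + 0.0000059 + 0.0000039 = 1.1470e-04 /h
MTBF = 1 / λ_sys = 8720 h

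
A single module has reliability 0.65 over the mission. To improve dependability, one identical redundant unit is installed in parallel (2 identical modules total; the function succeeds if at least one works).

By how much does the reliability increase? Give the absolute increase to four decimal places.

0.2275

R_before = 0.65
R_after = 1 − (1 − 0.65)^2 = 0.8775
ΔR = 0.8775 − 0.65 = 0.2275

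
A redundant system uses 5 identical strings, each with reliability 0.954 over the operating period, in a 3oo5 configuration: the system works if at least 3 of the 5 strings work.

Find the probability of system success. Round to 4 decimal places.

0.9991

R = Σ_{i=3}^{5} C(5,i) p^i (1−p)^{5−i} with p = 0.954
C(5,3)·0.954^3·0.046^2 = 0.018372
C(5,4)·0.954^4·0.046^1 = 0.190512
C(5,5)·0.954^5·0.046^0 = 0.790209
Sum = 0.9991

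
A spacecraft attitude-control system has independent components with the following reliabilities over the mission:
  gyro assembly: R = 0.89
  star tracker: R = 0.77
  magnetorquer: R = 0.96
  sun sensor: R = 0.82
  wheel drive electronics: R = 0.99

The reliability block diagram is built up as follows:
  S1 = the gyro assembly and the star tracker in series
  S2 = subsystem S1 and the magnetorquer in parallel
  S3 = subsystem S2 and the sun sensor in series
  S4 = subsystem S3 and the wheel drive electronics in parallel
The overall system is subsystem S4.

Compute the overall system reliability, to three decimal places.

0.998

Series (gyro assembly and star tracker): 0.89000 × 0.77000 = 0.68530
Parallel ([0.68530] and magnetorquer): 1 − (1 − 0.68530)(1 − 0.96000) = 0.98741
Series ([0.98741] and sun sensor): 0.98741 × 0.82000 = 0.80968
Parallel ([0.80968] and wheel drive electronics): 1 − (1 − 0.80968)(1 − 0.99000) = 0.998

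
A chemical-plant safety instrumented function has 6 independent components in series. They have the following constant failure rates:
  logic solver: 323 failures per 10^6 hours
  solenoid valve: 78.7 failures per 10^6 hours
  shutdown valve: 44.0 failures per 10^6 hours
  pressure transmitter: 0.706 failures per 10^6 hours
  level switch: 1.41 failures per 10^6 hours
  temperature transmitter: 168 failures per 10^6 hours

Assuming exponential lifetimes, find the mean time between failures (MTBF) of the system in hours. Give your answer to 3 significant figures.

1620

Series of exponential components: λ_sys = Σ λ_i
λ_sys = 0.000323 + 0.0000787 + 0.0000440 + 0.000000706 + 0.00000141 + 0.000168 = 6.1582e-04 /h
MTBF = 1 / λ_sys = 1620 h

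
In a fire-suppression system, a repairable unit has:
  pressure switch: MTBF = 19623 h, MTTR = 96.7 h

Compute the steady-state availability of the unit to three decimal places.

0.995

A(pressure switch) = MTBF/(MTBF+MTTR) = 19623/(19623+96.7) = 0.995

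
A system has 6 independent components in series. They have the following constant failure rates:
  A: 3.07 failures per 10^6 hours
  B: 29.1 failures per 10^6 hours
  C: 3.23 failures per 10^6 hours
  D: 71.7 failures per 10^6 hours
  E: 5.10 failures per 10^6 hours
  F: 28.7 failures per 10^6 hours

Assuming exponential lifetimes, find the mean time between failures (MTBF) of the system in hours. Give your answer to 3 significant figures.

Series of exponential components: λ_sys = Σ λ_i
λ_sys = 0.00000307 + 0.0000291 + 0.00000323 + 0.0000717 + 0.00000510 + 0.0000287 = 1.4090e-04 /h
MTBF = 1 / λ_sys = 7100 h

7100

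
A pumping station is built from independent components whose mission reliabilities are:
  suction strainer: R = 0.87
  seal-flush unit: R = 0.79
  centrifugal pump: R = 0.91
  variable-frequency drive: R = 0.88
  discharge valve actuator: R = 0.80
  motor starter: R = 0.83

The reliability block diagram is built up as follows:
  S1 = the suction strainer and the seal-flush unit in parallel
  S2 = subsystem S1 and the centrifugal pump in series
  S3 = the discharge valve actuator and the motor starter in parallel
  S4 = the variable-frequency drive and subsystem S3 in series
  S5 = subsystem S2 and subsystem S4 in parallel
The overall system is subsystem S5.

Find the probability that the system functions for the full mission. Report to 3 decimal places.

0.983

Parallel (suction strainer and seal-flush unit): 1 − (1 − 0.87000)(1 − 0.79000) = 0.97270
Series ([0.97270] and centrifugal pump): 0.97270 × 0.91000 = 0.88516
Parallel (discharge valve actuator and motor starter): 1 − (1 − 0.80000)(1 − 0.83000) = 0.96600
Series (variable-frequency drive and [0.96600]): 0.88000 × 0.96600 = 0.85008
Parallel ([0.88516] and [0.85008]): 1 − (1 − 0.88516)(1 − 0.85008) = 0.983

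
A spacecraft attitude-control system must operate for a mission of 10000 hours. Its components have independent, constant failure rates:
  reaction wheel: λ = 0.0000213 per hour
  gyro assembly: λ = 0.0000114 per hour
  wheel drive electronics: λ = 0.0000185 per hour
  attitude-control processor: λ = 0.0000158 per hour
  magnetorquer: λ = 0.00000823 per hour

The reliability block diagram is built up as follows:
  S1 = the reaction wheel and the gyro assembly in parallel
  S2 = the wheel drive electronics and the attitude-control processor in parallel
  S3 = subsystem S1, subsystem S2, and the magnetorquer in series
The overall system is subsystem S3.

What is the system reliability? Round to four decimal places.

0.8797

R(reaction wheel) = exp(−0.0000213 × 10000) = 0.808156
R(gyro assembly) = exp(−0.0000114 × 10000) = 0.892258
R(wheel drive electronics) = exp(−0.0000185 × 10000) = 0.831104
R(attitude-control processor) = exp(−0.0000158 × 10000) = 0.853850
R(magnetorquer) = exp(−0.00000823 × 10000) = 0.920996
Parallel (reaction wheel and gyro assembly): 1 − (1 − 0.808156)(1 − 0.892258) = 0.979330
Parallel (wheel drive electronics and attitude-control processor): 1 − (1 − 0.831104)(1 − 0.853850) = 0.975316
Series ([0.979330], [0.975316], and magnetorquer): 0.979330 × 0.975316 × 0.920996 = 0.8797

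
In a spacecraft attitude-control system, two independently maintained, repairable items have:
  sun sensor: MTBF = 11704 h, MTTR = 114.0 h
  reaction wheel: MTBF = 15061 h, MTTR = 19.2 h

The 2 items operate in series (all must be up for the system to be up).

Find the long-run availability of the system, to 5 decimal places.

0.98909

A(sun sensor) = MTBF/(MTBF+MTTR) = 11704/(11704+114.0) = 0.990354
A(reaction wheel) = MTBF/(MTBF+MTTR) = 15061/(15061+19.2) = 0.998727
Series availability: 0.990354 × 0.998727 = 0.98909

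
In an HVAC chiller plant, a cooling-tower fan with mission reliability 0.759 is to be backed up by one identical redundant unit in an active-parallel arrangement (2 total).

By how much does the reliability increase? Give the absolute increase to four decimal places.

R_before = 0.759
R_after = 1 − (1 − 0.759)^2 = 0.9419
ΔR = 0.9419 − 0.759 = 0.1829

0.1829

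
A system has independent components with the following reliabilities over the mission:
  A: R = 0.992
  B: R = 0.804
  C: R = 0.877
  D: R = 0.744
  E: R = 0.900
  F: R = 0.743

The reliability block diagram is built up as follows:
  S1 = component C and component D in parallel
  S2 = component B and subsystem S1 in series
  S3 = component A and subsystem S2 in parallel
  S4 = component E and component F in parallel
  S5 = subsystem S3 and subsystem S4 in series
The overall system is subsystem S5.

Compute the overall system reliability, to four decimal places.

0.9726

Parallel (C and D): 1 − (1 − 0.877000)(1 − 0.744000) = 0.968512
Series (B and [0.968512]): 0.804000 × 0.968512 = 0.778684
Parallel (A and [0.778684]): 1 − (1 − 0.992000)(1 − 0.778684) = 0.998229
Parallel (E and F): 1 − (1 − 0.900000)(1 − 0.743000) = 0.974300
Series ([0.998229] and [0.974300]): 0.998229 × 0.974300 = 0.9726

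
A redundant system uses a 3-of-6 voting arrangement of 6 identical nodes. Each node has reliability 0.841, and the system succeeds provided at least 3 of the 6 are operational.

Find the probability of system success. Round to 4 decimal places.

R = Σ_{i=3}^{6} C(6,i) p^i (1−p)^{6−i} with p = 0.841
C(6,3)·0.841^3·0.159^3 = 0.047820
C(6,4)·0.841^4·0.159^2 = 0.189701
C(6,5)·0.841^5·0.159^1 = 0.401355
C(6,6)·0.841^6·0.159^0 = 0.353815
Sum = 0.9927

0.9927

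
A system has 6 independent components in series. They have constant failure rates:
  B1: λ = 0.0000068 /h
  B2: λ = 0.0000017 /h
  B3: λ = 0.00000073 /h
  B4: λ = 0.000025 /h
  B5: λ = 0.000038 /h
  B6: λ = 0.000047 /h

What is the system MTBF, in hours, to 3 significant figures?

Series of exponential components: λ_sys = Σ λ_i
λ_sys = 0.0000068 + 0.0000017 + 0.00000073 + 0.000025 + 0.000038 + 0.000047 = 1.1923e-04 /h
MTBF = 1 / λ_sys = 8390 h

8390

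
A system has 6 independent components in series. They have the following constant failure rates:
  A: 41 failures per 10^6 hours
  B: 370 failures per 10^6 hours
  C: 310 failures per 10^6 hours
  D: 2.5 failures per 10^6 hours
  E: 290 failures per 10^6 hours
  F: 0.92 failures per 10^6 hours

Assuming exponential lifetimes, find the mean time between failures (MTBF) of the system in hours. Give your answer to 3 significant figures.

Series of exponential components: λ_sys = Σ λ_i
λ_sys = 0.000041 + 0.00037 + 0.00031 + 0.0000025 + 0.00029 + 0.00000092 = 1.0144e-03 /h
MTBF = 1 / λ_sys = 986 h

986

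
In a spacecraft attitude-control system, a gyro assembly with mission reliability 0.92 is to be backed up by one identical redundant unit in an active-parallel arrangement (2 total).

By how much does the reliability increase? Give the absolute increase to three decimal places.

0.074

R_before = 0.92
R_after = 1 − (1 − 0.92)^2 = 0.994
ΔR = 0.994 − 0.92 = 0.074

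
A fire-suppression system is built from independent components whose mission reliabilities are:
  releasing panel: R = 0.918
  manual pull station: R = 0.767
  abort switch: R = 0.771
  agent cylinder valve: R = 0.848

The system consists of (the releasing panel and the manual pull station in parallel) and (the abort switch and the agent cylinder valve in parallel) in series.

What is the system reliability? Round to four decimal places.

Parallel (releasing panel and manual pull station): 1 − (1 − 0.918000)(1 − 0.767000) = 0.980894
Parallel (abort switch and agent cylinder valve): 1 − (1 − 0.771000)(1 − 0.848000) = 0.965192
Series ([0.980894] and [0.965192]): 0.980894 × 0.965192 = 0.9468

0.9468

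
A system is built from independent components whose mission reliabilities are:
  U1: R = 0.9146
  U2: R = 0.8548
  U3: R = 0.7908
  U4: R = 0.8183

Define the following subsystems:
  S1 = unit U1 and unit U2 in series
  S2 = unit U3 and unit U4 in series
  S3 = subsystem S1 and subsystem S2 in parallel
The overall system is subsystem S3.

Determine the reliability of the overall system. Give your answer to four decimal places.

Series (U1 and U2): 0.914600 × 0.854800 = 0.781800
Series (U3 and U4): 0.790800 × 0.818300 = 0.647112
Parallel ([0.781800] and [0.647112]): 1 − (1 − 0.781800)(1 − 0.647112) = 0.9230

0.9230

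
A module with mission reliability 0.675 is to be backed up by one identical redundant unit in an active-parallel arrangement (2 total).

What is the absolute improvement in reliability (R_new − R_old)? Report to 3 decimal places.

R_before = 0.675
R_after = 1 − (1 − 0.675)^2 = 0.894
ΔR = 0.894 − 0.675 = 0.219

0.219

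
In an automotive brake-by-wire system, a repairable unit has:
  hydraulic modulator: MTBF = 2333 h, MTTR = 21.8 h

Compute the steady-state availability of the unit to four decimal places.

0.9907

A(hydraulic modulator) = MTBF/(MTBF+MTTR) = 2333/(2333+21.8) = 0.9907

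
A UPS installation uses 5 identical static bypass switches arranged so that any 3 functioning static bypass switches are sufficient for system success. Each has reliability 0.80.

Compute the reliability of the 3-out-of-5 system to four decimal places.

0.9421

R = Σ_{i=3}^{5} C(5,i) p^i (1−p)^{5−i} with p = 0.80
C(5,3)·0.80^3·0.20^2 = 0.204800
C(5,4)·0.80^4·0.20^1 = 0.409600
C(5,5)·0.80^5·0.20^0 = 0.327680
Sum = 0.9421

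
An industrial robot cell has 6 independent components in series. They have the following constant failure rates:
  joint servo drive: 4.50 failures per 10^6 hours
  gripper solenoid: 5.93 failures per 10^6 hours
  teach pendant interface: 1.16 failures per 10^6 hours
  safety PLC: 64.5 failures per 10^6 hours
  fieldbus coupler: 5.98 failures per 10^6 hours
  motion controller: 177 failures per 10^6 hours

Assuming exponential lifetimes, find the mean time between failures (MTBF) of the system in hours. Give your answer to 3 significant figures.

Series of exponential components: λ_sys = Σ λ_i
λ_sys = 0.00000450 + 0.00000593 + 0.00000116 + 0.0000645 + 0.00000598 + 0.000177 = 2.5907e-04 /h
MTBF = 1 / λ_sys = 3860 h

3860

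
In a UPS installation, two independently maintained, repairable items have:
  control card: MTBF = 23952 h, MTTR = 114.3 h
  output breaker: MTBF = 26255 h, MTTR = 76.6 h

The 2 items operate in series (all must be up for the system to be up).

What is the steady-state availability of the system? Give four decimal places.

A(control card) = MTBF/(MTBF+MTTR) = 23952/(23952+114.3) = 0.995251
A(output breaker) = MTBF/(MTBF+MTTR) = 26255/(26255+76.6) = 0.997091
Series availability: 0.995251 × 0.997091 = 0.9924

0.9924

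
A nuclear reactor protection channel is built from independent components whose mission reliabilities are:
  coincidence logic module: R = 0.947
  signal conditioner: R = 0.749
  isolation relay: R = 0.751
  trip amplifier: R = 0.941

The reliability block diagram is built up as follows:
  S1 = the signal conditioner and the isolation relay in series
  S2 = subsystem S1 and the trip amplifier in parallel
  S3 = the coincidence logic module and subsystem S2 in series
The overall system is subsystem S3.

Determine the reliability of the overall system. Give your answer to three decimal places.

Series (signal conditioner and isolation relay): 0.74900 × 0.75100 = 0.56250
Parallel ([0.56250] and trip amplifier): 1 − (1 − 0.56250)(1 − 0.94100) = 0.97419
Series (coincidence logic module and [0.97419]): 0.94700 × 0.97419 = 0.923

0.923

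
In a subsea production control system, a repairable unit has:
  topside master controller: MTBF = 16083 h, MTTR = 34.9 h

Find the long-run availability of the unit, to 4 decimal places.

A(topside master controller) = MTBF/(MTBF+MTTR) = 16083/(16083+34.9) = 0.9978

0.9978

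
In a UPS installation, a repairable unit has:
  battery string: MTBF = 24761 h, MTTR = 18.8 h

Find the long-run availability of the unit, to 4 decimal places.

0.9992

A(battery string) = MTBF/(MTBF+MTTR) = 24761/(24761+18.8) = 0.9992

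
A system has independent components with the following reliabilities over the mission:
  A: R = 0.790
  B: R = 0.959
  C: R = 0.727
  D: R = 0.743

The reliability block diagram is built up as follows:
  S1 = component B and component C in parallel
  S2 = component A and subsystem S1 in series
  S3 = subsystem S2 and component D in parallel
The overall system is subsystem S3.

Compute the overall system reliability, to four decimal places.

Parallel (B and C): 1 − (1 − 0.959000)(1 − 0.727000) = 0.988807
Series (A and [0.988807]): 0.790000 × 0.988807 = 0.781158
Parallel ([0.781158] and D): 1 − (1 − 0.781158)(1 − 0.743000) = 0.9438

0.9438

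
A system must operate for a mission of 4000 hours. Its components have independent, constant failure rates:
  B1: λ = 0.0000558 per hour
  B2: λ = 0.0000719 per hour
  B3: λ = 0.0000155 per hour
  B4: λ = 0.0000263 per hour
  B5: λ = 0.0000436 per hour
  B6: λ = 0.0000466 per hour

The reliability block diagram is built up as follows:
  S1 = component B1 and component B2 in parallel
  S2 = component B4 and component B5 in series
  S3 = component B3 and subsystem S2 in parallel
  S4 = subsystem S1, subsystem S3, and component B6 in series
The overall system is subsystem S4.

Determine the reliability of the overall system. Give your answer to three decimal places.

0.777

R(B1) = exp(−0.0000558 × 4000) = 0.79995
R(B2) = exp(−0.0000719 × 4000) = 0.75006
R(B3) = exp(−0.0000155 × 4000) = 0.93988
R(B4) = exp(−0.0000263 × 4000) = 0.90014
R(B5) = exp(−0.0000436 × 4000) = 0.83996
R(B6) = exp(−0.0000466 × 4000) = 0.82994
Parallel (B1 and B2): 1 − (1 − 0.79995)(1 − 0.75006) = 0.95000
Series (B4 and B5): 0.90014 × 0.83996 = 0.75608
Parallel (B3 and [0.75608]): 1 − (1 − 0.93988)(1 − 0.75608) = 0.98534
Series ([0.95000], [0.98534], and B6): 0.95000 × 0.98534 × 0.82994 = 0.777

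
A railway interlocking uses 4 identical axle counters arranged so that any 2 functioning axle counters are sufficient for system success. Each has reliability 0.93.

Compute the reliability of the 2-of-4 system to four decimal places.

0.9987

R = Σ_{i=2}^{4} C(4,i) p^i (1−p)^{4−i} with p = 0.93
C(4,2)·0.93^2·0.07^2 = 0.025428
C(4,3)·0.93^3·0.07^1 = 0.225220
C(4,4)·0.93^4·0.07^0 = 0.748052
Sum = 0.9987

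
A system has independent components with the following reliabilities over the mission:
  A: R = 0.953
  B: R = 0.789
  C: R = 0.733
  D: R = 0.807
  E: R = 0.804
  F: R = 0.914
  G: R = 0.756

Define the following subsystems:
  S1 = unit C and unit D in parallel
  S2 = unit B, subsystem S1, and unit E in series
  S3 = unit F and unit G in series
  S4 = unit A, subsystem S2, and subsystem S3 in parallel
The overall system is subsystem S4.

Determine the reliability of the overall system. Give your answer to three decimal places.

Parallel (C and D): 1 − (1 − 0.73300)(1 − 0.80700) = 0.94847
Series (B, [0.94847], and E): 0.78900 × 0.94847 × 0.80400 = 0.60167
Series (F and G): 0.91400 × 0.75600 = 0.69098
Parallel (A, [0.60167], and [0.69098]): 1 − (1 − 0.95300)(1 − 0.60167)(1 − 0.69098) = 0.994

0.994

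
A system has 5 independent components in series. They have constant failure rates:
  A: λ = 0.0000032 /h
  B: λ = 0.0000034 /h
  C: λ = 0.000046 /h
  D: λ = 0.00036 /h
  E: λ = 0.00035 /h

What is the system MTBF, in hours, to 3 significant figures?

1310

Series of exponential components: λ_sys = Σ λ_i
λ_sys = 0.0000032 + 0.0000034 + 0.000046 + 0.00036 + 0.00035 = 7.6260e-04 /h
MTBF = 1 / λ_sys = 1310 h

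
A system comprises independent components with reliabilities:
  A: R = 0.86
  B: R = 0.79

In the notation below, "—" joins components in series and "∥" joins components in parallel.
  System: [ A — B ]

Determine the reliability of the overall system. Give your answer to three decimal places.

Series (A and B): 0.86000 × 0.79000 = 0.679

0.679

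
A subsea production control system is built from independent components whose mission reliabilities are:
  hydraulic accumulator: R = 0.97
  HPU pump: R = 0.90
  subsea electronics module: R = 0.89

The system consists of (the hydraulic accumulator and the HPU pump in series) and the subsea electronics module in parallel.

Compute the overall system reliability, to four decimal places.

Series (hydraulic accumulator and HPU pump): 0.970000 × 0.900000 = 0.873000
Parallel ([0.873000] and subsea electronics module): 1 − (1 − 0.873000)(1 − 0.890000) = 0.9860

0.9860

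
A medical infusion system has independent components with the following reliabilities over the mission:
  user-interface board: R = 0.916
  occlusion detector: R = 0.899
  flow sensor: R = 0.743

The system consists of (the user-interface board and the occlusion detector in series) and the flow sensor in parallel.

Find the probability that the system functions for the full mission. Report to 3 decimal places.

Series (user-interface board and occlusion detector): 0.91600 × 0.89900 = 0.82348
Parallel ([0.82348] and flow sensor): 1 − (1 − 0.82348)(1 − 0.74300) = 0.955

0.955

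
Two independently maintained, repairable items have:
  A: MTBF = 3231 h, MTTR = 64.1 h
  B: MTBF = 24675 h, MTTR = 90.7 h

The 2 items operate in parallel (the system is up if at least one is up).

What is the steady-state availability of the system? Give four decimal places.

0.9999

A(A) = MTBF/(MTBF+MTTR) = 3231/(3231+64.1) = 0.980547
A(B) = MTBF/(MTBF+MTTR) = 24675/(24675+90.7) = 0.996338
Parallel availability: 1 − (1 − 0.980547)(1 − 0.996338) = 0.9999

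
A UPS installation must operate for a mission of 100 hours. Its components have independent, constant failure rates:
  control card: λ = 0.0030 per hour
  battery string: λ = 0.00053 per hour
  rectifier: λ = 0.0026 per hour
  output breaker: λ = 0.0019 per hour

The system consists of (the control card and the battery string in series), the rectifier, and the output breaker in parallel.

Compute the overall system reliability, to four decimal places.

0.9882

R(control card) = exp(−0.0030 × 100) = 0.740818
R(battery string) = exp(−0.00053 × 100) = 0.948380
R(rectifier) = exp(−0.0026 × 100) = 0.771052
R(output breaker) = exp(−0.0019 × 100) = 0.826959
Series (control card and battery string): 0.740818 × 0.948380 = 0.702577
Parallel ([0.702577], rectifier, and output breaker): 1 − (1 − 0.702577)(1 − 0.771052)(1 − 0.826959) = 0.9882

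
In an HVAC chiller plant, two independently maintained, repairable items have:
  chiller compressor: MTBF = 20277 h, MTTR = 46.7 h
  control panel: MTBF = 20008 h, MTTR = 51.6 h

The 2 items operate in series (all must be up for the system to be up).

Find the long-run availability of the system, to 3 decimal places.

A(chiller compressor) = MTBF/(MTBF+MTTR) = 20277/(20277+46.7) = 0.997702
A(control panel) = MTBF/(MTBF+MTTR) = 20008/(20008+51.6) = 0.997428
Series availability: 0.997702 × 0.997428 = 0.995

0.995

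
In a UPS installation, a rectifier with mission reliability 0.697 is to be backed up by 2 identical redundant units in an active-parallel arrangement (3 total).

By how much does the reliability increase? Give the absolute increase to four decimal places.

0.2752

R_before = 0.697
R_after = 1 − (1 − 0.697)^3 = 0.9722
ΔR = 0.9722 − 0.697 = 0.2752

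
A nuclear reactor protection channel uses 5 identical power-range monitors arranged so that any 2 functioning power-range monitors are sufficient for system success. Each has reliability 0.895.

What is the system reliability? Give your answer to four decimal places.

R = Σ_{i=2}^{5} C(5,i) p^i (1−p)^{5−i} with p = 0.895
C(5,2)·0.895^2·0.105^3 = 0.009273
C(5,3)·0.895^3·0.105^2 = 0.079040
C(5,4)·0.895^4·0.105^1 = 0.336862
C(5,5)·0.895^5·0.105^0 = 0.574269
Sum = 0.9994

0.9994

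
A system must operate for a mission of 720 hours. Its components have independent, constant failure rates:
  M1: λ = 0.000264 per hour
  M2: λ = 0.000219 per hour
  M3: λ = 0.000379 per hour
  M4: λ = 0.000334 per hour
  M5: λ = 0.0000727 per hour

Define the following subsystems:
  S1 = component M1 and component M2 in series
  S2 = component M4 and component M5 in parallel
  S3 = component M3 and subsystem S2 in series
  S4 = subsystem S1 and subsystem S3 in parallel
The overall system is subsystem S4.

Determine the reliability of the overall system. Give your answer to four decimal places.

R(M1) = exp(−0.000264 × 720) = 0.826893
R(M2) = exp(−0.000219 × 720) = 0.854123
R(M3) = exp(−0.000379 × 720) = 0.761184
R(M4) = exp(−0.000334 × 720) = 0.786250
R(M5) = exp(−0.0000727 × 720) = 0.949002
Series (M1 and M2): 0.826893 × 0.854123 = 0.706268
Parallel (M4 and M5): 1 − (1 − 0.786250)(1 − 0.949002) = 0.989099
Series (M3 and [0.989099]): 0.761184 × 0.989099 = 0.752886
Parallel ([0.706268] and [0.752886]): 1 − (1 − 0.706268)(1 − 0.752886) = 0.9274

0.9274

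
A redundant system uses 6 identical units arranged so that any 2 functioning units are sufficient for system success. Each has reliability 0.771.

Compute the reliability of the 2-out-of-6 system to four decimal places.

R = Σ_{i=2}^{6} C(6,i) p^i (1−p)^{6−i} with p = 0.771
C(6,2)·0.771^2·0.229^4 = 0.024521
C(6,3)·0.771^3·0.229^3 = 0.110078
C(6,4)·0.771^4·0.229^2 = 0.277958
C(6,5)·0.771^5·0.229^1 = 0.374333
C(6,6)·0.771^6·0.229^0 = 0.210052
Sum = 0.9969

0.9969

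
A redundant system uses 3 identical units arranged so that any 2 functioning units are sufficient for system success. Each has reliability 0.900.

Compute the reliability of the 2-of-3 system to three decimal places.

0.972

R = Σ_{i=2}^{3} C(3,i) p^i (1−p)^{3−i} with p = 0.900
C(3,2)·0.900^2·0.100^1 = 0.24300
C(3,3)·0.900^3·0.100^0 = 0.72900
Sum = 0.972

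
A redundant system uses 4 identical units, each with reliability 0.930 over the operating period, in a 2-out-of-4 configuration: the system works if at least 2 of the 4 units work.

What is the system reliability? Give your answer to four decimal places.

R = Σ_{i=2}^{4} C(4,i) p^i (1−p)^{4−i} with p = 0.930
C(4,2)·0.930^2·0.070^2 = 0.025428
C(4,3)·0.930^3·0.070^1 = 0.225220
C(4,4)·0.930^4·0.070^0 = 0.748052
Sum = 0.9987

0.9987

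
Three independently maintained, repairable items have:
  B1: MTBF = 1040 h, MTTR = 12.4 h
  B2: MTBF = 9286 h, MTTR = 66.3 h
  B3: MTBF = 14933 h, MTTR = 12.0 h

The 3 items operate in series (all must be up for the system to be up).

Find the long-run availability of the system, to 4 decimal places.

0.9804

A(B1) = MTBF/(MTBF+MTTR) = 1040/(1040+12.4) = 0.988217
A(B2) = MTBF/(MTBF+MTTR) = 9286/(9286+66.3) = 0.992911
A(B3) = MTBF/(MTBF+MTTR) = 14933/(14933+12.0) = 0.999197
Series availability: 0.988217 × 0.992911 × 0.999197 = 0.9804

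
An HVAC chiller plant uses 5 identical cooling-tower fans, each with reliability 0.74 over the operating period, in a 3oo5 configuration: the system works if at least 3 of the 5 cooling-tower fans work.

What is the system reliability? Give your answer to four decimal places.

R = Σ_{i=3}^{5} C(5,i) p^i (1−p)^{5−i} with p = 0.74
C(5,3)·0.74^3·0.26^2 = 0.273931
C(5,4)·0.74^4·0.26^1 = 0.389825
C(5,5)·0.74^5·0.26^0 = 0.221901
Sum = 0.8857

0.8857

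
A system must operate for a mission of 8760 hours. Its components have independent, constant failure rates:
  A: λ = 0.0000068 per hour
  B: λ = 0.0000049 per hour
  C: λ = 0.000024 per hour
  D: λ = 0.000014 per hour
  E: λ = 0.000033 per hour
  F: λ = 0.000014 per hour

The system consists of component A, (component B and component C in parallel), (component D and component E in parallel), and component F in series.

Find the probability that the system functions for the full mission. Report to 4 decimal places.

R(A) = exp(−0.0000068 × 8760) = 0.942171
R(B) = exp(−0.0000049 × 8760) = 0.957984
R(C) = exp(−0.000024 × 8760) = 0.810390
R(D) = exp(−0.000014 × 8760) = 0.884582
R(E) = exp(−0.000033 × 8760) = 0.748952
R(F) = exp(−0.000014 × 8760) = 0.884582
Parallel (B and C): 1 − (1 − 0.957984)(1 − 0.810390) = 0.992033
Parallel (D and E): 1 − (1 − 0.884582)(1 − 0.748952) = 0.971025
Series (A, [0.992033], [0.971025], and F): 0.942171 × 0.992033 × 0.971025 × 0.884582 = 0.8028

0.8028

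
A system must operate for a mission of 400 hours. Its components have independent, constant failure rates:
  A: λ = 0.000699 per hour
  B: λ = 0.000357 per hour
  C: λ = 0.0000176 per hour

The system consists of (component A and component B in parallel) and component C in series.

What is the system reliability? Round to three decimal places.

R(A) = exp(−0.000699 × 400) = 0.75609
R(B) = exp(−0.000357 × 400) = 0.86693
R(C) = exp(−0.0000176 × 400) = 0.99298
Parallel (A and B): 1 − (1 − 0.75609)(1 − 0.86693) = 0.96754
Series ([0.96754] and C): 0.96754 × 0.99298 = 0.961

0.961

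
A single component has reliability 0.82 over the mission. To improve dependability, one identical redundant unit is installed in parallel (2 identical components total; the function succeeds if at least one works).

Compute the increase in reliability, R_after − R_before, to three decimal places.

R_before = 0.82
R_after = 1 − (1 − 0.82)^2 = 0.968
ΔR = 0.968 − 0.82 = 0.148

0.148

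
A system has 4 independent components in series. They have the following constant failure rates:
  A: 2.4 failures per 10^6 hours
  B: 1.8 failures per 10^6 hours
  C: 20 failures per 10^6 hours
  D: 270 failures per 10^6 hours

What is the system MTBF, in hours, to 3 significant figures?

3400

Series of exponential components: λ_sys = Σ λ_i
λ_sys = 0.0000024 + 0.0000018 + 0.000020 + 0.00027 = 2.9420e-04 /h
MTBF = 1 / λ_sys = 3400 h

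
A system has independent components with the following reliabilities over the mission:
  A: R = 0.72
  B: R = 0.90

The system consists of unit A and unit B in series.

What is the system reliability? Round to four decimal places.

Series (A and B): 0.720000 × 0.900000 = 0.6480

0.6480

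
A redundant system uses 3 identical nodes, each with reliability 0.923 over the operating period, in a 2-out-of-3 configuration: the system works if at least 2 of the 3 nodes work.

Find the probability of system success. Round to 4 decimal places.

R = Σ_{i=2}^{3} C(3,i) p^i (1−p)^{3−i} with p = 0.923
C(3,2)·0.923^2·0.077^1 = 0.196796
C(3,3)·0.923^3·0.077^0 = 0.786330
Sum = 0.9831

0.9831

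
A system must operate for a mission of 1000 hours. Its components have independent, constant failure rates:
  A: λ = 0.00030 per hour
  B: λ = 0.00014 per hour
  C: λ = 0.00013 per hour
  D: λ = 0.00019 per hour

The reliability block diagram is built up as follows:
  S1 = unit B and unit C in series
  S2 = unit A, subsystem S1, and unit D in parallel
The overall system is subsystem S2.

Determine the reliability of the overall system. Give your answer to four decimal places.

0.9894

R(A) = exp(−0.00030 × 1000) = 0.740818
R(B) = exp(−0.00014 × 1000) = 0.869358
R(C) = exp(−0.00013 × 1000) = 0.878095
R(D) = exp(−0.00019 × 1000) = 0.826959
Series (B and C): 0.869358 × 0.878095 = 0.763379
Parallel (A, [0.763379], and D): 1 − (1 − 0.740818)(1 − 0.763379)(1 − 0.826959) = 0.9894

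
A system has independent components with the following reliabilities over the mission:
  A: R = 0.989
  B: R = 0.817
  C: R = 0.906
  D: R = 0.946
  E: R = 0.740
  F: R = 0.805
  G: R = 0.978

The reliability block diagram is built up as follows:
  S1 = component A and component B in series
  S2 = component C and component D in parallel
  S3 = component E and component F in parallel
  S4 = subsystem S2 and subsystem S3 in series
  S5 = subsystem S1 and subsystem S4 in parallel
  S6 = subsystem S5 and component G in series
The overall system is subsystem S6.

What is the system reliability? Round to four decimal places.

0.9676

Series (A and B): 0.989000 × 0.817000 = 0.808013
Parallel (C and D): 1 − (1 − 0.906000)(1 − 0.946000) = 0.994924
Parallel (E and F): 1 − (1 − 0.740000)(1 − 0.805000) = 0.949300
Series ([0.994924] and [0.949300]): 0.994924 × 0.949300 = 0.944481
Parallel ([0.808013] and [0.944481]): 1 − (1 − 0.808013)(1 − 0.944481) = 0.989341
Series ([0.989341] and G): 0.989341 × 0.978000 = 0.9676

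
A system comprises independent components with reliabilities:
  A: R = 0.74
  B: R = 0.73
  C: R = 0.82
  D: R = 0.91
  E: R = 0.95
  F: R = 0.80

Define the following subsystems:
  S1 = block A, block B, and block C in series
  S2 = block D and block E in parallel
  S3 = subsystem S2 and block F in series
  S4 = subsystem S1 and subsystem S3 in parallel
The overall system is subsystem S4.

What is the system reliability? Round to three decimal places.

Series (A, B, and C): 0.74000 × 0.73000 × 0.82000 = 0.44296
Parallel (D and E): 1 − (1 − 0.91000)(1 − 0.95000) = 0.99550
Series ([0.99550] and F): 0.99550 × 0.80000 = 0.79640
Parallel ([0.44296] and [0.79640]): 1 − (1 − 0.44296)(1 − 0.79640) = 0.887

0.887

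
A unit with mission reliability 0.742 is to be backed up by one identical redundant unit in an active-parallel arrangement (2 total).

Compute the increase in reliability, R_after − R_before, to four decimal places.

R_before = 0.742
R_after = 1 − (1 − 0.742)^2 = 0.9334
ΔR = 0.9334 − 0.742 = 0.1914

0.1914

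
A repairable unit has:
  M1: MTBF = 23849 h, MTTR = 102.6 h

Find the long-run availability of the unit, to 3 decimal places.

0.996

A(M1) = MTBF/(MTBF+MTTR) = 23849/(23849+102.6) = 0.996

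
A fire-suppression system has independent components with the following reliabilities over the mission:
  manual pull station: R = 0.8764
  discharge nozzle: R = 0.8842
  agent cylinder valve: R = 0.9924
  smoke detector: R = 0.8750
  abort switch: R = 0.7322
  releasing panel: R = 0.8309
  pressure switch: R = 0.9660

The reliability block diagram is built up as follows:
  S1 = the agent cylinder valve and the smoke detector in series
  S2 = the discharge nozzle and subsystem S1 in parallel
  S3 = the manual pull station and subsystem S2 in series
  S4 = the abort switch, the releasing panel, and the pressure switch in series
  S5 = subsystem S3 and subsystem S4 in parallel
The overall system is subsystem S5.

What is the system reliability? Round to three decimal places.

0.944

Series (agent cylinder valve and smoke detector): 0.99240 × 0.87500 = 0.86835
Parallel (discharge nozzle and [0.86835]): 1 − (1 − 0.88420)(1 − 0.86835) = 0.98475
Series (manual pull station and [0.98475]): 0.87640 × 0.98475 = 0.86303
Series (abort switch, releasing panel, and pressure switch): 0.73220 × 0.83090 × 0.96600 = 0.58770
Parallel ([0.86303] and [0.58770]): 1 − (1 − 0.86303)(1 − 0.58770) = 0.944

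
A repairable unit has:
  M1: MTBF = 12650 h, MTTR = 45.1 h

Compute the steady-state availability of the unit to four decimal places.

0.9964

A(M1) = MTBF/(MTBF+MTTR) = 12650/(12650+45.1) = 0.9964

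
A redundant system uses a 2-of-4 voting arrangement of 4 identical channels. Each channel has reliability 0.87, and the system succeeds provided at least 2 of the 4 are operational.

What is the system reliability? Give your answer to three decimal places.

R = Σ_{i=2}^{4} C(4,i) p^i (1−p)^{4−i} with p = 0.87
C(4,2)·0.87^2·0.13^2 = 0.07675
C(4,3)·0.87^3·0.13^1 = 0.34242
C(4,4)·0.87^4·0.13^0 = 0.57290
Sum = 0.992

0.992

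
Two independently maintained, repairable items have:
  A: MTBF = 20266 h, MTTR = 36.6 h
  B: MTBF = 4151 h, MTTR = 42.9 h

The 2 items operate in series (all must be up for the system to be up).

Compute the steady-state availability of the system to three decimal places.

0.988

A(A) = MTBF/(MTBF+MTTR) = 20266/(20266+36.6) = 0.998197
A(B) = MTBF/(MTBF+MTTR) = 4151/(4151+42.9) = 0.989771
Series availability: 0.998197 × 0.989771 = 0.988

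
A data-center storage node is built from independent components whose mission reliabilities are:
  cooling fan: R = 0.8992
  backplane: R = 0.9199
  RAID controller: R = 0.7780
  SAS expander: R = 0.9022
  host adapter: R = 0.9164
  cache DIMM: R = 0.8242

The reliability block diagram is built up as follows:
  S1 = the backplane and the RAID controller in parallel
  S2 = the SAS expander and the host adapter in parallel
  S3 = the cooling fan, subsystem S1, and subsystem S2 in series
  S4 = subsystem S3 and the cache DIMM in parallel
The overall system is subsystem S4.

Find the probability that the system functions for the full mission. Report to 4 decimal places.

0.9782

Parallel (backplane and RAID controller): 1 − (1 − 0.919900)(1 − 0.778000) = 0.982218
Parallel (SAS expander and host adapter): 1 − (1 − 0.902200)(1 − 0.916400) = 0.991824
Series (cooling fan, [0.982218], and [0.991824]): 0.899200 × 0.982218 × 0.991824 = 0.875989
Parallel ([0.875989] and cache DIMM): 1 − (1 − 0.875989)(1 − 0.824200) = 0.9782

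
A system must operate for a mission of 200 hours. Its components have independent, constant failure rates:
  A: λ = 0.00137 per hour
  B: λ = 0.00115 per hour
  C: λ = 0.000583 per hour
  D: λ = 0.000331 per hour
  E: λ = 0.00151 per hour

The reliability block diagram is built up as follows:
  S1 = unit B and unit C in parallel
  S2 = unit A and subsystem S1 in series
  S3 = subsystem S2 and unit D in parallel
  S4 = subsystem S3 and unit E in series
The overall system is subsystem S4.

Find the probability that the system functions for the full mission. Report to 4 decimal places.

0.7272

R(A) = exp(−0.00137 × 200) = 0.760332
R(B) = exp(−0.00115 × 200) = 0.794534
R(C) = exp(−0.000583 × 200) = 0.889941
R(D) = exp(−0.000331 × 200) = 0.935944
R(E) = exp(−0.00151 × 200) = 0.739338
Parallel (B and C): 1 − (1 − 0.794534)(1 − 0.889941) = 0.977387
Series (A and [0.977387]): 0.760332 × 0.977387 = 0.743139
Parallel ([0.743139] and D): 1 − (1 − 0.743139)(1 − 0.935944) = 0.983547
Series ([0.983547] and E): 0.983547 × 0.739338 = 0.7272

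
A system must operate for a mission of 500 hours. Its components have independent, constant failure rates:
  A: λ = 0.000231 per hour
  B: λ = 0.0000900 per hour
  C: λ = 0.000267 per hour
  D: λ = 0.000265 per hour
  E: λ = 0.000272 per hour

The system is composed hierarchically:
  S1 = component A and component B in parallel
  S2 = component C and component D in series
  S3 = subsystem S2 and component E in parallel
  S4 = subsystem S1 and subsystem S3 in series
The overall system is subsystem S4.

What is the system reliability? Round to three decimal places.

0.966

R(A) = exp(−0.000231 × 500) = 0.89092
R(B) = exp(−0.0000900 × 500) = 0.95600
R(C) = exp(−0.000267 × 500) = 0.87503
R(D) = exp(−0.000265 × 500) = 0.87590
R(E) = exp(−0.000272 × 500) = 0.87284
Parallel (A and B): 1 − (1 − 0.89092)(1 − 0.95600) = 0.99520
Series (C and D): 0.87503 × 0.87590 = 0.76644
Parallel ([0.76644] and E): 1 − (1 − 0.76644)(1 − 0.87284) = 0.97030
Series ([0.99520] and [0.97030]): 0.99520 × 0.97030 = 0.966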